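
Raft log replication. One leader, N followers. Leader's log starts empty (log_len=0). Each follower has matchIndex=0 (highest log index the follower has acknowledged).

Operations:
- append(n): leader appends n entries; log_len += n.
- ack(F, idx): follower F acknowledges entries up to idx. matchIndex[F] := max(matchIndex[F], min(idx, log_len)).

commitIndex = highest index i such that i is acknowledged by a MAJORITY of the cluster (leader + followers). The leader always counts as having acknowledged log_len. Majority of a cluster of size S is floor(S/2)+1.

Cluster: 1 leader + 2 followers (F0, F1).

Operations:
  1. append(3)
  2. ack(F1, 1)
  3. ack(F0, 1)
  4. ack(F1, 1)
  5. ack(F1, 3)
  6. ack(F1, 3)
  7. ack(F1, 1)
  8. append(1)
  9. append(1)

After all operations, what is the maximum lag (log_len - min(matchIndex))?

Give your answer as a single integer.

Answer: 4

Derivation:
Op 1: append 3 -> log_len=3
Op 2: F1 acks idx 1 -> match: F0=0 F1=1; commitIndex=1
Op 3: F0 acks idx 1 -> match: F0=1 F1=1; commitIndex=1
Op 4: F1 acks idx 1 -> match: F0=1 F1=1; commitIndex=1
Op 5: F1 acks idx 3 -> match: F0=1 F1=3; commitIndex=3
Op 6: F1 acks idx 3 -> match: F0=1 F1=3; commitIndex=3
Op 7: F1 acks idx 1 -> match: F0=1 F1=3; commitIndex=3
Op 8: append 1 -> log_len=4
Op 9: append 1 -> log_len=5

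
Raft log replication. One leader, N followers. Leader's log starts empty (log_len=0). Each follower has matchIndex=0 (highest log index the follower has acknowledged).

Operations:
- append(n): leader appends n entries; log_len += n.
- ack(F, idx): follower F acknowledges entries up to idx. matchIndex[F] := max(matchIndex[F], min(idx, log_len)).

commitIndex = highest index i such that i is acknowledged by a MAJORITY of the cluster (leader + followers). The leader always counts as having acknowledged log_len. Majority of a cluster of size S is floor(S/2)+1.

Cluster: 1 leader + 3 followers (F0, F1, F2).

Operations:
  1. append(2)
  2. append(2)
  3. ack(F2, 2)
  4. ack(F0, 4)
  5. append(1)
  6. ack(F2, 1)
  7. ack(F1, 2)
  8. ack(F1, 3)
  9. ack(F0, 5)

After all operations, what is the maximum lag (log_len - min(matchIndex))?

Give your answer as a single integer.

Op 1: append 2 -> log_len=2
Op 2: append 2 -> log_len=4
Op 3: F2 acks idx 2 -> match: F0=0 F1=0 F2=2; commitIndex=0
Op 4: F0 acks idx 4 -> match: F0=4 F1=0 F2=2; commitIndex=2
Op 5: append 1 -> log_len=5
Op 6: F2 acks idx 1 -> match: F0=4 F1=0 F2=2; commitIndex=2
Op 7: F1 acks idx 2 -> match: F0=4 F1=2 F2=2; commitIndex=2
Op 8: F1 acks idx 3 -> match: F0=4 F1=3 F2=2; commitIndex=3
Op 9: F0 acks idx 5 -> match: F0=5 F1=3 F2=2; commitIndex=3

Answer: 3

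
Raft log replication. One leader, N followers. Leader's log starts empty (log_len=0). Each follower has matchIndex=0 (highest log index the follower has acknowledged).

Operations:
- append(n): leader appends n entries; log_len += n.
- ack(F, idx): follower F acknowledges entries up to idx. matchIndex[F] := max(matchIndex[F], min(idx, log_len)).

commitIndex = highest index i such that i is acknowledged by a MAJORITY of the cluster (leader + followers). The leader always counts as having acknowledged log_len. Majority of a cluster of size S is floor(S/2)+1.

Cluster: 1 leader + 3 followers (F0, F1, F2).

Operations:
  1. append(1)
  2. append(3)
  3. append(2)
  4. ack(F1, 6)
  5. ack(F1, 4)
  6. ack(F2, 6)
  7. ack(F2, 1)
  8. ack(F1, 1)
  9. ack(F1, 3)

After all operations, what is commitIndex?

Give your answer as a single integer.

Op 1: append 1 -> log_len=1
Op 2: append 3 -> log_len=4
Op 3: append 2 -> log_len=6
Op 4: F1 acks idx 6 -> match: F0=0 F1=6 F2=0; commitIndex=0
Op 5: F1 acks idx 4 -> match: F0=0 F1=6 F2=0; commitIndex=0
Op 6: F2 acks idx 6 -> match: F0=0 F1=6 F2=6; commitIndex=6
Op 7: F2 acks idx 1 -> match: F0=0 F1=6 F2=6; commitIndex=6
Op 8: F1 acks idx 1 -> match: F0=0 F1=6 F2=6; commitIndex=6
Op 9: F1 acks idx 3 -> match: F0=0 F1=6 F2=6; commitIndex=6

Answer: 6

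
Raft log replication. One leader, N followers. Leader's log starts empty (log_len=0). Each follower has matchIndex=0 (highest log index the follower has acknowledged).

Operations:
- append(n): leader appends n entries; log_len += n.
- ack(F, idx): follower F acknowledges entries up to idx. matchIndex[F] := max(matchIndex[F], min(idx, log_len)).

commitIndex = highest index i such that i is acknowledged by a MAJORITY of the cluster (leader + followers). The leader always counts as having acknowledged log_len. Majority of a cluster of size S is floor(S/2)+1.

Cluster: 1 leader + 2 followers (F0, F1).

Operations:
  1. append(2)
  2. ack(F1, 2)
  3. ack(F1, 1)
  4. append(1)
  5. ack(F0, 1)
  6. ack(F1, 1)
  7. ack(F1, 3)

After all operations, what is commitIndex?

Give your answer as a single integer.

Op 1: append 2 -> log_len=2
Op 2: F1 acks idx 2 -> match: F0=0 F1=2; commitIndex=2
Op 3: F1 acks idx 1 -> match: F0=0 F1=2; commitIndex=2
Op 4: append 1 -> log_len=3
Op 5: F0 acks idx 1 -> match: F0=1 F1=2; commitIndex=2
Op 6: F1 acks idx 1 -> match: F0=1 F1=2; commitIndex=2
Op 7: F1 acks idx 3 -> match: F0=1 F1=3; commitIndex=3

Answer: 3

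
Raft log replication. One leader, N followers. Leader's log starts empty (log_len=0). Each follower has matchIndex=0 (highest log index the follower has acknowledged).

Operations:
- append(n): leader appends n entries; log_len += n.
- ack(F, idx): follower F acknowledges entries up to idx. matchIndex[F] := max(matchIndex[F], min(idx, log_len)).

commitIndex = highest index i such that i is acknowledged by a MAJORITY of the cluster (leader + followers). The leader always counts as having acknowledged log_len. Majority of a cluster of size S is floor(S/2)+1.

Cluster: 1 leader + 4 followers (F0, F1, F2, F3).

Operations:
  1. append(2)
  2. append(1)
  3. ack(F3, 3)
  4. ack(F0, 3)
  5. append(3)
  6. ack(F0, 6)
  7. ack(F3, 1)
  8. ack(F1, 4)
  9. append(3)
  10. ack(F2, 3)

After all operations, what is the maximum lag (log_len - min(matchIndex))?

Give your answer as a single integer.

Answer: 6

Derivation:
Op 1: append 2 -> log_len=2
Op 2: append 1 -> log_len=3
Op 3: F3 acks idx 3 -> match: F0=0 F1=0 F2=0 F3=3; commitIndex=0
Op 4: F0 acks idx 3 -> match: F0=3 F1=0 F2=0 F3=3; commitIndex=3
Op 5: append 3 -> log_len=6
Op 6: F0 acks idx 6 -> match: F0=6 F1=0 F2=0 F3=3; commitIndex=3
Op 7: F3 acks idx 1 -> match: F0=6 F1=0 F2=0 F3=3; commitIndex=3
Op 8: F1 acks idx 4 -> match: F0=6 F1=4 F2=0 F3=3; commitIndex=4
Op 9: append 3 -> log_len=9
Op 10: F2 acks idx 3 -> match: F0=6 F1=4 F2=3 F3=3; commitIndex=4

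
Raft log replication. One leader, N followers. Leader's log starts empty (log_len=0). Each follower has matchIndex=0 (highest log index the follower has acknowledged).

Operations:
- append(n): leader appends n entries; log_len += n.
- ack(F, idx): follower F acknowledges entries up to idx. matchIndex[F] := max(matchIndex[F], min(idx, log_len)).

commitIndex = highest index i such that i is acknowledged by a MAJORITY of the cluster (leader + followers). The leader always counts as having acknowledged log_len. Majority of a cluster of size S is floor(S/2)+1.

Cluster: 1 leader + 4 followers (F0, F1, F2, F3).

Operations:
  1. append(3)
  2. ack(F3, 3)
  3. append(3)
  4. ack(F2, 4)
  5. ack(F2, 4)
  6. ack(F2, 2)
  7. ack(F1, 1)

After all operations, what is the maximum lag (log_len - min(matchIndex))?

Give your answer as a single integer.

Answer: 6

Derivation:
Op 1: append 3 -> log_len=3
Op 2: F3 acks idx 3 -> match: F0=0 F1=0 F2=0 F3=3; commitIndex=0
Op 3: append 3 -> log_len=6
Op 4: F2 acks idx 4 -> match: F0=0 F1=0 F2=4 F3=3; commitIndex=3
Op 5: F2 acks idx 4 -> match: F0=0 F1=0 F2=4 F3=3; commitIndex=3
Op 6: F2 acks idx 2 -> match: F0=0 F1=0 F2=4 F3=3; commitIndex=3
Op 7: F1 acks idx 1 -> match: F0=0 F1=1 F2=4 F3=3; commitIndex=3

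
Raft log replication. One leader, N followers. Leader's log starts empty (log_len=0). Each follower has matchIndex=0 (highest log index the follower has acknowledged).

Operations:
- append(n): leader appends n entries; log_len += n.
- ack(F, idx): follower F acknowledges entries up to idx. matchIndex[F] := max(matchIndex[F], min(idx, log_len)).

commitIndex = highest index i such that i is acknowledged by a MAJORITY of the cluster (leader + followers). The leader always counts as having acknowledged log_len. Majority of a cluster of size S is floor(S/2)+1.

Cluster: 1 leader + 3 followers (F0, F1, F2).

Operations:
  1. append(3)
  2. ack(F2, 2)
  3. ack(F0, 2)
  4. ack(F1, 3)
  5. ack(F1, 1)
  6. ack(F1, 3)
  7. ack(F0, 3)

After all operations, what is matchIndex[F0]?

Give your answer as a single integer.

Op 1: append 3 -> log_len=3
Op 2: F2 acks idx 2 -> match: F0=0 F1=0 F2=2; commitIndex=0
Op 3: F0 acks idx 2 -> match: F0=2 F1=0 F2=2; commitIndex=2
Op 4: F1 acks idx 3 -> match: F0=2 F1=3 F2=2; commitIndex=2
Op 5: F1 acks idx 1 -> match: F0=2 F1=3 F2=2; commitIndex=2
Op 6: F1 acks idx 3 -> match: F0=2 F1=3 F2=2; commitIndex=2
Op 7: F0 acks idx 3 -> match: F0=3 F1=3 F2=2; commitIndex=3

Answer: 3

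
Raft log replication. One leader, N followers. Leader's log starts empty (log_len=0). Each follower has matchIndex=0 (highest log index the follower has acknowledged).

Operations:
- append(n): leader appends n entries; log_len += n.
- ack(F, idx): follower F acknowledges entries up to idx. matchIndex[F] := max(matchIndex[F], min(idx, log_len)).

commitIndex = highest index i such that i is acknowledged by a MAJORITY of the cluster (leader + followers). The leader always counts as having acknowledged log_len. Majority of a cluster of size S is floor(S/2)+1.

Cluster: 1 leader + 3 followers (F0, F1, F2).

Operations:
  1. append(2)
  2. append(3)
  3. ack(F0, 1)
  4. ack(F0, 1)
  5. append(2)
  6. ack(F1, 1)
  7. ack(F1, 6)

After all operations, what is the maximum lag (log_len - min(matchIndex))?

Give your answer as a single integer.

Op 1: append 2 -> log_len=2
Op 2: append 3 -> log_len=5
Op 3: F0 acks idx 1 -> match: F0=1 F1=0 F2=0; commitIndex=0
Op 4: F0 acks idx 1 -> match: F0=1 F1=0 F2=0; commitIndex=0
Op 5: append 2 -> log_len=7
Op 6: F1 acks idx 1 -> match: F0=1 F1=1 F2=0; commitIndex=1
Op 7: F1 acks idx 6 -> match: F0=1 F1=6 F2=0; commitIndex=1

Answer: 7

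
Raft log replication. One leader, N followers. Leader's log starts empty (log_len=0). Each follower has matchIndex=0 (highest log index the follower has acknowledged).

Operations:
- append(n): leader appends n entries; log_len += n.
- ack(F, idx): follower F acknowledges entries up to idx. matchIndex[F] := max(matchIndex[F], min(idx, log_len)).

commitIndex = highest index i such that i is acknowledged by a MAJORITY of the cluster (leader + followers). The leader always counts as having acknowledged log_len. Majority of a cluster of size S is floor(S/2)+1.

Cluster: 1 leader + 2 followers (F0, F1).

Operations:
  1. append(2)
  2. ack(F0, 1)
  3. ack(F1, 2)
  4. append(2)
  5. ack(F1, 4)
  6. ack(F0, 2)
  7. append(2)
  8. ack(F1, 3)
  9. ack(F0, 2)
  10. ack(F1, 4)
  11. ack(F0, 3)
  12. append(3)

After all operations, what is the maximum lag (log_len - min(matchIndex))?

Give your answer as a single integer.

Answer: 6

Derivation:
Op 1: append 2 -> log_len=2
Op 2: F0 acks idx 1 -> match: F0=1 F1=0; commitIndex=1
Op 3: F1 acks idx 2 -> match: F0=1 F1=2; commitIndex=2
Op 4: append 2 -> log_len=4
Op 5: F1 acks idx 4 -> match: F0=1 F1=4; commitIndex=4
Op 6: F0 acks idx 2 -> match: F0=2 F1=4; commitIndex=4
Op 7: append 2 -> log_len=6
Op 8: F1 acks idx 3 -> match: F0=2 F1=4; commitIndex=4
Op 9: F0 acks idx 2 -> match: F0=2 F1=4; commitIndex=4
Op 10: F1 acks idx 4 -> match: F0=2 F1=4; commitIndex=4
Op 11: F0 acks idx 3 -> match: F0=3 F1=4; commitIndex=4
Op 12: append 3 -> log_len=9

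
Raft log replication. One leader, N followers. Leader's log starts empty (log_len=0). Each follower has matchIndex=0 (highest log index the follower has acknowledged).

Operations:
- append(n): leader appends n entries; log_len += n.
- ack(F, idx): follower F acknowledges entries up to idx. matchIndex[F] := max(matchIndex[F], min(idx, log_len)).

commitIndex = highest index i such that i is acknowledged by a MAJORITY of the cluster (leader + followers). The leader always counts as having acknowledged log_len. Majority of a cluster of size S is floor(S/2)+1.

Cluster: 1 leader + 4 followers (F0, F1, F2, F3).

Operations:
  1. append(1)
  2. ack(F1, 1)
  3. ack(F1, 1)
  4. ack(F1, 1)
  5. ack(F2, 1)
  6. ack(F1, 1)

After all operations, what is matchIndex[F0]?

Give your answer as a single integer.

Op 1: append 1 -> log_len=1
Op 2: F1 acks idx 1 -> match: F0=0 F1=1 F2=0 F3=0; commitIndex=0
Op 3: F1 acks idx 1 -> match: F0=0 F1=1 F2=0 F3=0; commitIndex=0
Op 4: F1 acks idx 1 -> match: F0=0 F1=1 F2=0 F3=0; commitIndex=0
Op 5: F2 acks idx 1 -> match: F0=0 F1=1 F2=1 F3=0; commitIndex=1
Op 6: F1 acks idx 1 -> match: F0=0 F1=1 F2=1 F3=0; commitIndex=1

Answer: 0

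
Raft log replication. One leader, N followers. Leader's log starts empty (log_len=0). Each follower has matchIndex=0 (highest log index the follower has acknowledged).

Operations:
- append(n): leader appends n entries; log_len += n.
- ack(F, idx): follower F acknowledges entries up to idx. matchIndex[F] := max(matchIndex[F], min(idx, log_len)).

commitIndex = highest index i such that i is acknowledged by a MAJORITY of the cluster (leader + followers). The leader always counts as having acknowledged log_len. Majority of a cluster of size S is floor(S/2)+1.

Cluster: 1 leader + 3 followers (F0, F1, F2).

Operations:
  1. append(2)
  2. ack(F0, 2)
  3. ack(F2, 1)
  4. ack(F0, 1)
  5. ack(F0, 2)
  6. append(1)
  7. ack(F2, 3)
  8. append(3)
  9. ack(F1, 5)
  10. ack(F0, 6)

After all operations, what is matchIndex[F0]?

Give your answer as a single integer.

Answer: 6

Derivation:
Op 1: append 2 -> log_len=2
Op 2: F0 acks idx 2 -> match: F0=2 F1=0 F2=0; commitIndex=0
Op 3: F2 acks idx 1 -> match: F0=2 F1=0 F2=1; commitIndex=1
Op 4: F0 acks idx 1 -> match: F0=2 F1=0 F2=1; commitIndex=1
Op 5: F0 acks idx 2 -> match: F0=2 F1=0 F2=1; commitIndex=1
Op 6: append 1 -> log_len=3
Op 7: F2 acks idx 3 -> match: F0=2 F1=0 F2=3; commitIndex=2
Op 8: append 3 -> log_len=6
Op 9: F1 acks idx 5 -> match: F0=2 F1=5 F2=3; commitIndex=3
Op 10: F0 acks idx 6 -> match: F0=6 F1=5 F2=3; commitIndex=5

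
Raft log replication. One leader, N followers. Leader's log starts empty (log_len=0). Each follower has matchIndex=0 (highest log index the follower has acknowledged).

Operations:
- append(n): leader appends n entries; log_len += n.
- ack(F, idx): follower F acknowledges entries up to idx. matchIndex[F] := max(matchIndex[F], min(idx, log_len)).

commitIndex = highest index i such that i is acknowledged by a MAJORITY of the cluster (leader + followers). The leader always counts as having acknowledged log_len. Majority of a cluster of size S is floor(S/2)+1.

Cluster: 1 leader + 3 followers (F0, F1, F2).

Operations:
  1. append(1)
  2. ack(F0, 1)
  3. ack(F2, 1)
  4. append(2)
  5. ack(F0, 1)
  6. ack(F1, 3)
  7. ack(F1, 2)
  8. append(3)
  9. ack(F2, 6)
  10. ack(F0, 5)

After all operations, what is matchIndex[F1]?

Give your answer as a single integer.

Op 1: append 1 -> log_len=1
Op 2: F0 acks idx 1 -> match: F0=1 F1=0 F2=0; commitIndex=0
Op 3: F2 acks idx 1 -> match: F0=1 F1=0 F2=1; commitIndex=1
Op 4: append 2 -> log_len=3
Op 5: F0 acks idx 1 -> match: F0=1 F1=0 F2=1; commitIndex=1
Op 6: F1 acks idx 3 -> match: F0=1 F1=3 F2=1; commitIndex=1
Op 7: F1 acks idx 2 -> match: F0=1 F1=3 F2=1; commitIndex=1
Op 8: append 3 -> log_len=6
Op 9: F2 acks idx 6 -> match: F0=1 F1=3 F2=6; commitIndex=3
Op 10: F0 acks idx 5 -> match: F0=5 F1=3 F2=6; commitIndex=5

Answer: 3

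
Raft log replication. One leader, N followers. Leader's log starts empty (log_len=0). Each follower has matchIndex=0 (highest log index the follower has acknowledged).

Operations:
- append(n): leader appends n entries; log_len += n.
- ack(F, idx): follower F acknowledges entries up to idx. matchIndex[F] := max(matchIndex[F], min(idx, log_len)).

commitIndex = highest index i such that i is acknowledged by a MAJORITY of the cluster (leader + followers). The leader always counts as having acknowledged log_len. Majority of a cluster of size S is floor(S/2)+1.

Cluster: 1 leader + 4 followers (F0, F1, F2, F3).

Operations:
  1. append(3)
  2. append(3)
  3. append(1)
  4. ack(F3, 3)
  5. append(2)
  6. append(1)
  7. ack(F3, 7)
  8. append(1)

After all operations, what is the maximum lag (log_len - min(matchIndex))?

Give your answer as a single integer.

Answer: 11

Derivation:
Op 1: append 3 -> log_len=3
Op 2: append 3 -> log_len=6
Op 3: append 1 -> log_len=7
Op 4: F3 acks idx 3 -> match: F0=0 F1=0 F2=0 F3=3; commitIndex=0
Op 5: append 2 -> log_len=9
Op 6: append 1 -> log_len=10
Op 7: F3 acks idx 7 -> match: F0=0 F1=0 F2=0 F3=7; commitIndex=0
Op 8: append 1 -> log_len=11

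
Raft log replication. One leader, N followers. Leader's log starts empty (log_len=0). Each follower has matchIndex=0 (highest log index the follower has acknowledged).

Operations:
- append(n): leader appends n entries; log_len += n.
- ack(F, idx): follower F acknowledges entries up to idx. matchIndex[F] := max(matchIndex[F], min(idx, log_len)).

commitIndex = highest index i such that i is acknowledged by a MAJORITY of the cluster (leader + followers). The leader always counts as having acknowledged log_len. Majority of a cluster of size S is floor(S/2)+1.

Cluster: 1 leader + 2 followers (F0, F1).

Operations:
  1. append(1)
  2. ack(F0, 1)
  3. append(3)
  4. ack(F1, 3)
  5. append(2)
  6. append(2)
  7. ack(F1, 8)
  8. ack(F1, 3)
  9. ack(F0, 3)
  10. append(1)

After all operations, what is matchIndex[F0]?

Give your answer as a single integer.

Answer: 3

Derivation:
Op 1: append 1 -> log_len=1
Op 2: F0 acks idx 1 -> match: F0=1 F1=0; commitIndex=1
Op 3: append 3 -> log_len=4
Op 4: F1 acks idx 3 -> match: F0=1 F1=3; commitIndex=3
Op 5: append 2 -> log_len=6
Op 6: append 2 -> log_len=8
Op 7: F1 acks idx 8 -> match: F0=1 F1=8; commitIndex=8
Op 8: F1 acks idx 3 -> match: F0=1 F1=8; commitIndex=8
Op 9: F0 acks idx 3 -> match: F0=3 F1=8; commitIndex=8
Op 10: append 1 -> log_len=9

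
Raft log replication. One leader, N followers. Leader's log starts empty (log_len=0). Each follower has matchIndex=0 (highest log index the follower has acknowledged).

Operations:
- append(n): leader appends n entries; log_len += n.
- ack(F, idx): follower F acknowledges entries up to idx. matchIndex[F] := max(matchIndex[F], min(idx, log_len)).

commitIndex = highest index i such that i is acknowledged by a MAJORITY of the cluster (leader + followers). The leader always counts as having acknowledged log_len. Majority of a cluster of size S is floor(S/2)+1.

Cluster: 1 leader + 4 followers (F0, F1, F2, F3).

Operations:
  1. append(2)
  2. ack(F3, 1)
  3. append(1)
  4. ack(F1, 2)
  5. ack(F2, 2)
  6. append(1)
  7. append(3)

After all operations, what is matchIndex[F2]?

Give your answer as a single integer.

Answer: 2

Derivation:
Op 1: append 2 -> log_len=2
Op 2: F3 acks idx 1 -> match: F0=0 F1=0 F2=0 F3=1; commitIndex=0
Op 3: append 1 -> log_len=3
Op 4: F1 acks idx 2 -> match: F0=0 F1=2 F2=0 F3=1; commitIndex=1
Op 5: F2 acks idx 2 -> match: F0=0 F1=2 F2=2 F3=1; commitIndex=2
Op 6: append 1 -> log_len=4
Op 7: append 3 -> log_len=7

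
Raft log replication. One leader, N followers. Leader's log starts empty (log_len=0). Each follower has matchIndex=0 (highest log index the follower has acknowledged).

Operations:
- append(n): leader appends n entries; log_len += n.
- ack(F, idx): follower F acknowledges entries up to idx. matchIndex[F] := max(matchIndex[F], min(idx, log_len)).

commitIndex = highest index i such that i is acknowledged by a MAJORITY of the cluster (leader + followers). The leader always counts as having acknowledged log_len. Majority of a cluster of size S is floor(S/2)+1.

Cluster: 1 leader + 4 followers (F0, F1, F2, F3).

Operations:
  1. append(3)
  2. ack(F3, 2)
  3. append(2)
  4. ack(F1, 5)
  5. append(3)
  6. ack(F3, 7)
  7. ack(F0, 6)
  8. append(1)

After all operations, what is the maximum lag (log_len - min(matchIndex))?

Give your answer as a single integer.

Answer: 9

Derivation:
Op 1: append 3 -> log_len=3
Op 2: F3 acks idx 2 -> match: F0=0 F1=0 F2=0 F3=2; commitIndex=0
Op 3: append 2 -> log_len=5
Op 4: F1 acks idx 5 -> match: F0=0 F1=5 F2=0 F3=2; commitIndex=2
Op 5: append 3 -> log_len=8
Op 6: F3 acks idx 7 -> match: F0=0 F1=5 F2=0 F3=7; commitIndex=5
Op 7: F0 acks idx 6 -> match: F0=6 F1=5 F2=0 F3=7; commitIndex=6
Op 8: append 1 -> log_len=9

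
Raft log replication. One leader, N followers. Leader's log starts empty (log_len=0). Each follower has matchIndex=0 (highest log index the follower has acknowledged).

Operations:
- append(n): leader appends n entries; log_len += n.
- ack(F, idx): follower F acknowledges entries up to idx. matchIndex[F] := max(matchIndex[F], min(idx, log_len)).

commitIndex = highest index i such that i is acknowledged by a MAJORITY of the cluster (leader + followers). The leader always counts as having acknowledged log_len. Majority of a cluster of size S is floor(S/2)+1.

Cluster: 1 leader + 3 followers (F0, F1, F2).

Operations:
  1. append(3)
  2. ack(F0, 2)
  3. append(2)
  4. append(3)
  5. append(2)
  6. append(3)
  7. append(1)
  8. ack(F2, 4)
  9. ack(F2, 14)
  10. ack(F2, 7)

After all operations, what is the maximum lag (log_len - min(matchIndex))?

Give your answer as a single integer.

Answer: 14

Derivation:
Op 1: append 3 -> log_len=3
Op 2: F0 acks idx 2 -> match: F0=2 F1=0 F2=0; commitIndex=0
Op 3: append 2 -> log_len=5
Op 4: append 3 -> log_len=8
Op 5: append 2 -> log_len=10
Op 6: append 3 -> log_len=13
Op 7: append 1 -> log_len=14
Op 8: F2 acks idx 4 -> match: F0=2 F1=0 F2=4; commitIndex=2
Op 9: F2 acks idx 14 -> match: F0=2 F1=0 F2=14; commitIndex=2
Op 10: F2 acks idx 7 -> match: F0=2 F1=0 F2=14; commitIndex=2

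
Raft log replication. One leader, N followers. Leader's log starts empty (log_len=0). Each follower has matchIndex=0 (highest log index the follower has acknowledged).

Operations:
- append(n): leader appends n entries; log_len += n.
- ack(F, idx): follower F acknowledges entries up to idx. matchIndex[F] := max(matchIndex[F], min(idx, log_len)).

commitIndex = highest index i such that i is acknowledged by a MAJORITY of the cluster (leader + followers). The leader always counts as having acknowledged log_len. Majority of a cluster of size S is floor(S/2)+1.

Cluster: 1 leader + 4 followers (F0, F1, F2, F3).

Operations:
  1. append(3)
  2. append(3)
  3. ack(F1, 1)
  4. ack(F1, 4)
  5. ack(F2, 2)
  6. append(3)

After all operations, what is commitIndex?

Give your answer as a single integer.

Op 1: append 3 -> log_len=3
Op 2: append 3 -> log_len=6
Op 3: F1 acks idx 1 -> match: F0=0 F1=1 F2=0 F3=0; commitIndex=0
Op 4: F1 acks idx 4 -> match: F0=0 F1=4 F2=0 F3=0; commitIndex=0
Op 5: F2 acks idx 2 -> match: F0=0 F1=4 F2=2 F3=0; commitIndex=2
Op 6: append 3 -> log_len=9

Answer: 2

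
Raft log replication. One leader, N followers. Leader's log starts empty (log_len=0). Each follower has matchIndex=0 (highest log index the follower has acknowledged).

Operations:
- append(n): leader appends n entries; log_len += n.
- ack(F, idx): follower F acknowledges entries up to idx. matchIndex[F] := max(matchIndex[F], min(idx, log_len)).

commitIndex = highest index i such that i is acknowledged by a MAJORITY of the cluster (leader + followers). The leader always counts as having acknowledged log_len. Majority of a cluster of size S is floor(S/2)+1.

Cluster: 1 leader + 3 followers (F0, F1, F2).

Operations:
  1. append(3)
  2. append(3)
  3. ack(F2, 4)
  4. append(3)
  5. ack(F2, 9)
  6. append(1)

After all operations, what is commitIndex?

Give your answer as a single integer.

Answer: 0

Derivation:
Op 1: append 3 -> log_len=3
Op 2: append 3 -> log_len=6
Op 3: F2 acks idx 4 -> match: F0=0 F1=0 F2=4; commitIndex=0
Op 4: append 3 -> log_len=9
Op 5: F2 acks idx 9 -> match: F0=0 F1=0 F2=9; commitIndex=0
Op 6: append 1 -> log_len=10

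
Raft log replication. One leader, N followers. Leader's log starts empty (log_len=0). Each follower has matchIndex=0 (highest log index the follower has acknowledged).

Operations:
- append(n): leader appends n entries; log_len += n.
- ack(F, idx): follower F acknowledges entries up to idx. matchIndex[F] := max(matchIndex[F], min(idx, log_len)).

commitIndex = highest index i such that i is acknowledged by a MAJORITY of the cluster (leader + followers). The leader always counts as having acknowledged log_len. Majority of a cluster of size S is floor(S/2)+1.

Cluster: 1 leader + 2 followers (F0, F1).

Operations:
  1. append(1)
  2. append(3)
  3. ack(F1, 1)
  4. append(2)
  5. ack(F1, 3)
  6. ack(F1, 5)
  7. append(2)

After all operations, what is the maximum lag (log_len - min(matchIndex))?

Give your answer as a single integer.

Answer: 8

Derivation:
Op 1: append 1 -> log_len=1
Op 2: append 3 -> log_len=4
Op 3: F1 acks idx 1 -> match: F0=0 F1=1; commitIndex=1
Op 4: append 2 -> log_len=6
Op 5: F1 acks idx 3 -> match: F0=0 F1=3; commitIndex=3
Op 6: F1 acks idx 5 -> match: F0=0 F1=5; commitIndex=5
Op 7: append 2 -> log_len=8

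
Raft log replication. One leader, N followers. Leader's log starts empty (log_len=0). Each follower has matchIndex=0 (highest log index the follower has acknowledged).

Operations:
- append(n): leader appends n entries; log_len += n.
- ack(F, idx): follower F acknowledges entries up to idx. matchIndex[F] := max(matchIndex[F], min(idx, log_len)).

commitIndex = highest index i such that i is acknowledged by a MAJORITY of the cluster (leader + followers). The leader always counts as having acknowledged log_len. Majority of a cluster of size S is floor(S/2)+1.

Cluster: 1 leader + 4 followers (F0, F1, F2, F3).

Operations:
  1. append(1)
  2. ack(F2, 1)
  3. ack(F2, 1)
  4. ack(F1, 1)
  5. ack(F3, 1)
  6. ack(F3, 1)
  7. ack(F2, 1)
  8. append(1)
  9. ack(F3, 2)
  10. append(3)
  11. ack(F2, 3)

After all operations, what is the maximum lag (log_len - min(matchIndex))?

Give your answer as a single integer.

Answer: 5

Derivation:
Op 1: append 1 -> log_len=1
Op 2: F2 acks idx 1 -> match: F0=0 F1=0 F2=1 F3=0; commitIndex=0
Op 3: F2 acks idx 1 -> match: F0=0 F1=0 F2=1 F3=0; commitIndex=0
Op 4: F1 acks idx 1 -> match: F0=0 F1=1 F2=1 F3=0; commitIndex=1
Op 5: F3 acks idx 1 -> match: F0=0 F1=1 F2=1 F3=1; commitIndex=1
Op 6: F3 acks idx 1 -> match: F0=0 F1=1 F2=1 F3=1; commitIndex=1
Op 7: F2 acks idx 1 -> match: F0=0 F1=1 F2=1 F3=1; commitIndex=1
Op 8: append 1 -> log_len=2
Op 9: F3 acks idx 2 -> match: F0=0 F1=1 F2=1 F3=2; commitIndex=1
Op 10: append 3 -> log_len=5
Op 11: F2 acks idx 3 -> match: F0=0 F1=1 F2=3 F3=2; commitIndex=2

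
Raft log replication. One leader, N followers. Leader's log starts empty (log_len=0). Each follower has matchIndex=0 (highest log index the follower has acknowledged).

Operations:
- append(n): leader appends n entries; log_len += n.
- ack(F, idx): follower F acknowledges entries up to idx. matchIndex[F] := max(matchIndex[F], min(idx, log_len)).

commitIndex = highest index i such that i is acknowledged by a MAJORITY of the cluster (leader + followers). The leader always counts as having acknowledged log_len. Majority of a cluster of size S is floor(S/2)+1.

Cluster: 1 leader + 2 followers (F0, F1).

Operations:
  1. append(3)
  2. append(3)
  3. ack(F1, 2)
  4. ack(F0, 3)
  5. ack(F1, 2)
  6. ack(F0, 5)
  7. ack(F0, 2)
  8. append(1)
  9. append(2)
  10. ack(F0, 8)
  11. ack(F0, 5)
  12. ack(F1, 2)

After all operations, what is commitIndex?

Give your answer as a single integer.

Answer: 8

Derivation:
Op 1: append 3 -> log_len=3
Op 2: append 3 -> log_len=6
Op 3: F1 acks idx 2 -> match: F0=0 F1=2; commitIndex=2
Op 4: F0 acks idx 3 -> match: F0=3 F1=2; commitIndex=3
Op 5: F1 acks idx 2 -> match: F0=3 F1=2; commitIndex=3
Op 6: F0 acks idx 5 -> match: F0=5 F1=2; commitIndex=5
Op 7: F0 acks idx 2 -> match: F0=5 F1=2; commitIndex=5
Op 8: append 1 -> log_len=7
Op 9: append 2 -> log_len=9
Op 10: F0 acks idx 8 -> match: F0=8 F1=2; commitIndex=8
Op 11: F0 acks idx 5 -> match: F0=8 F1=2; commitIndex=8
Op 12: F1 acks idx 2 -> match: F0=8 F1=2; commitIndex=8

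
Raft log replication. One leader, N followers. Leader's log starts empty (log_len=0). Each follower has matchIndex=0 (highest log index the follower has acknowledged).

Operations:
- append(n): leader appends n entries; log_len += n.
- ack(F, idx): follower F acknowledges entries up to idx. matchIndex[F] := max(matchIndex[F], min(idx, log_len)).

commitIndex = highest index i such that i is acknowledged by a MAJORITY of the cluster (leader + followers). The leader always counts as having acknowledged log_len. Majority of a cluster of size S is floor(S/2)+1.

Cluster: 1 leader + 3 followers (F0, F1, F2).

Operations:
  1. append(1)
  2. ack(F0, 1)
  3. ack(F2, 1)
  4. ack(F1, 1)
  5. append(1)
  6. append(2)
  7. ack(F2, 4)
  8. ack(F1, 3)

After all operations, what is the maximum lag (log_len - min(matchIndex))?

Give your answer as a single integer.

Op 1: append 1 -> log_len=1
Op 2: F0 acks idx 1 -> match: F0=1 F1=0 F2=0; commitIndex=0
Op 3: F2 acks idx 1 -> match: F0=1 F1=0 F2=1; commitIndex=1
Op 4: F1 acks idx 1 -> match: F0=1 F1=1 F2=1; commitIndex=1
Op 5: append 1 -> log_len=2
Op 6: append 2 -> log_len=4
Op 7: F2 acks idx 4 -> match: F0=1 F1=1 F2=4; commitIndex=1
Op 8: F1 acks idx 3 -> match: F0=1 F1=3 F2=4; commitIndex=3

Answer: 3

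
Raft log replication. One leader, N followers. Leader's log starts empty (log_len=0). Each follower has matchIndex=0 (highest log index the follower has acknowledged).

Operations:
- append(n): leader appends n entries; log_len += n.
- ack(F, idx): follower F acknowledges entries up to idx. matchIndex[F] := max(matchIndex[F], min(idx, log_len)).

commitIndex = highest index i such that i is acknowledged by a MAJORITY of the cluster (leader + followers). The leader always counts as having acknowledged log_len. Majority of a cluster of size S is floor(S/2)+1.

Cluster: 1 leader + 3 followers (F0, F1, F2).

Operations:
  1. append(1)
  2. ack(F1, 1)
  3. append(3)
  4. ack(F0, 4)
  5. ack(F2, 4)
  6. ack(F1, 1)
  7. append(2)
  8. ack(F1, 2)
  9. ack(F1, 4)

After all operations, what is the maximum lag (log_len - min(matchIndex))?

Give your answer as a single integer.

Answer: 2

Derivation:
Op 1: append 1 -> log_len=1
Op 2: F1 acks idx 1 -> match: F0=0 F1=1 F2=0; commitIndex=0
Op 3: append 3 -> log_len=4
Op 4: F0 acks idx 4 -> match: F0=4 F1=1 F2=0; commitIndex=1
Op 5: F2 acks idx 4 -> match: F0=4 F1=1 F2=4; commitIndex=4
Op 6: F1 acks idx 1 -> match: F0=4 F1=1 F2=4; commitIndex=4
Op 7: append 2 -> log_len=6
Op 8: F1 acks idx 2 -> match: F0=4 F1=2 F2=4; commitIndex=4
Op 9: F1 acks idx 4 -> match: F0=4 F1=4 F2=4; commitIndex=4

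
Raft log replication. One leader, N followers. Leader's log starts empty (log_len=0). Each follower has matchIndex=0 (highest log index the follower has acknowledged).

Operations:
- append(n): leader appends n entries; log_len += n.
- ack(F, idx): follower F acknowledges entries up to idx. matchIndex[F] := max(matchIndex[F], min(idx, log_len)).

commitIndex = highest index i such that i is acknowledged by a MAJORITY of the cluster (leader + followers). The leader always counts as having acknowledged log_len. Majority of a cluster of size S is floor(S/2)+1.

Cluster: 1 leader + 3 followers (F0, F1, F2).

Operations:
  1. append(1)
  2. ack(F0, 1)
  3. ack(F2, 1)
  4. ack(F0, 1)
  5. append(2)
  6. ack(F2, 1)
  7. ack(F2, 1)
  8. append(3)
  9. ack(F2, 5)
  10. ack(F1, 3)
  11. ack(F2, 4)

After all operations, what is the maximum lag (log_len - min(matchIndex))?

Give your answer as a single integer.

Answer: 5

Derivation:
Op 1: append 1 -> log_len=1
Op 2: F0 acks idx 1 -> match: F0=1 F1=0 F2=0; commitIndex=0
Op 3: F2 acks idx 1 -> match: F0=1 F1=0 F2=1; commitIndex=1
Op 4: F0 acks idx 1 -> match: F0=1 F1=0 F2=1; commitIndex=1
Op 5: append 2 -> log_len=3
Op 6: F2 acks idx 1 -> match: F0=1 F1=0 F2=1; commitIndex=1
Op 7: F2 acks idx 1 -> match: F0=1 F1=0 F2=1; commitIndex=1
Op 8: append 3 -> log_len=6
Op 9: F2 acks idx 5 -> match: F0=1 F1=0 F2=5; commitIndex=1
Op 10: F1 acks idx 3 -> match: F0=1 F1=3 F2=5; commitIndex=3
Op 11: F2 acks idx 4 -> match: F0=1 F1=3 F2=5; commitIndex=3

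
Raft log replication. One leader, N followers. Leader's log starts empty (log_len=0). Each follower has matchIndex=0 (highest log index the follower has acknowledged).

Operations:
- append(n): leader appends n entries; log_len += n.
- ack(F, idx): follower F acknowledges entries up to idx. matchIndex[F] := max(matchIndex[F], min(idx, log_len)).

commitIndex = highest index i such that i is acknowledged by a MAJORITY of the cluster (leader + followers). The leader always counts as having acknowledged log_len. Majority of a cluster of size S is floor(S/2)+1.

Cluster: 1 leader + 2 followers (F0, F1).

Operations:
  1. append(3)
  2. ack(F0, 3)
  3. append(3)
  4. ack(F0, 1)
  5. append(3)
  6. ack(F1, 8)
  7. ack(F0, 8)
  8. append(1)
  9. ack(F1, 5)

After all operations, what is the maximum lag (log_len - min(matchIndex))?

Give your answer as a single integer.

Op 1: append 3 -> log_len=3
Op 2: F0 acks idx 3 -> match: F0=3 F1=0; commitIndex=3
Op 3: append 3 -> log_len=6
Op 4: F0 acks idx 1 -> match: F0=3 F1=0; commitIndex=3
Op 5: append 3 -> log_len=9
Op 6: F1 acks idx 8 -> match: F0=3 F1=8; commitIndex=8
Op 7: F0 acks idx 8 -> match: F0=8 F1=8; commitIndex=8
Op 8: append 1 -> log_len=10
Op 9: F1 acks idx 5 -> match: F0=8 F1=8; commitIndex=8

Answer: 2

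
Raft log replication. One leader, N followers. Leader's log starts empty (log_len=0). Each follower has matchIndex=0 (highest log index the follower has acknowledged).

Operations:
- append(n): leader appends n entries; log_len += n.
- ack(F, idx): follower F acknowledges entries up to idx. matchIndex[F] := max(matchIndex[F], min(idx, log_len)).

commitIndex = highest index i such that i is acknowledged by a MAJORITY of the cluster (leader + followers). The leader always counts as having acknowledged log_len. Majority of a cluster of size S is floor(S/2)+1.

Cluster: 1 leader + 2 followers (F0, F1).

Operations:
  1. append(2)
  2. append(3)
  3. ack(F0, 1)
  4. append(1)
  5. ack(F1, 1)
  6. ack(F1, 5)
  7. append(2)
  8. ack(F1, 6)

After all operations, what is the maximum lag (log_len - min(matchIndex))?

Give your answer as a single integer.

Answer: 7

Derivation:
Op 1: append 2 -> log_len=2
Op 2: append 3 -> log_len=5
Op 3: F0 acks idx 1 -> match: F0=1 F1=0; commitIndex=1
Op 4: append 1 -> log_len=6
Op 5: F1 acks idx 1 -> match: F0=1 F1=1; commitIndex=1
Op 6: F1 acks idx 5 -> match: F0=1 F1=5; commitIndex=5
Op 7: append 2 -> log_len=8
Op 8: F1 acks idx 6 -> match: F0=1 F1=6; commitIndex=6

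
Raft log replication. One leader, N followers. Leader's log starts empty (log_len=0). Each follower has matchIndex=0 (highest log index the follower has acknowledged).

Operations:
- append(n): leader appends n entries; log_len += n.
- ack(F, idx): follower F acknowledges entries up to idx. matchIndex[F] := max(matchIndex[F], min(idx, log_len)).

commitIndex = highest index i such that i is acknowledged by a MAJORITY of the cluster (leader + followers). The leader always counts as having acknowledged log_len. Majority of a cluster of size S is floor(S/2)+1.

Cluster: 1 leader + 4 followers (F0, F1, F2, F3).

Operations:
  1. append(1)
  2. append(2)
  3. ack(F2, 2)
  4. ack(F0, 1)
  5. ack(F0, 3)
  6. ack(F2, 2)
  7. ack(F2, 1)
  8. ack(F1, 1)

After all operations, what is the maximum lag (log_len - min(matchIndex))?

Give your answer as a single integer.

Answer: 3

Derivation:
Op 1: append 1 -> log_len=1
Op 2: append 2 -> log_len=3
Op 3: F2 acks idx 2 -> match: F0=0 F1=0 F2=2 F3=0; commitIndex=0
Op 4: F0 acks idx 1 -> match: F0=1 F1=0 F2=2 F3=0; commitIndex=1
Op 5: F0 acks idx 3 -> match: F0=3 F1=0 F2=2 F3=0; commitIndex=2
Op 6: F2 acks idx 2 -> match: F0=3 F1=0 F2=2 F3=0; commitIndex=2
Op 7: F2 acks idx 1 -> match: F0=3 F1=0 F2=2 F3=0; commitIndex=2
Op 8: F1 acks idx 1 -> match: F0=3 F1=1 F2=2 F3=0; commitIndex=2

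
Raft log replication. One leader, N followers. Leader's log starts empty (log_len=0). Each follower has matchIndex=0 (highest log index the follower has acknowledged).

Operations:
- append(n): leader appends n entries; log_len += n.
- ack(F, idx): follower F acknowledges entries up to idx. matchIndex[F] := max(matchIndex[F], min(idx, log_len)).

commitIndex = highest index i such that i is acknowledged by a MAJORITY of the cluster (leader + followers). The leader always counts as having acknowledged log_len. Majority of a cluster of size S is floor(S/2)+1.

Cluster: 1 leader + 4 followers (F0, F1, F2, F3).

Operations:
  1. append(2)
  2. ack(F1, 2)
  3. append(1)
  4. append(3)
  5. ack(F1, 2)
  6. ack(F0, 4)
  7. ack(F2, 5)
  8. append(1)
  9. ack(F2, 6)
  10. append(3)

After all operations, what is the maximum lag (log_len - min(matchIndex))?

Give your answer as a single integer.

Op 1: append 2 -> log_len=2
Op 2: F1 acks idx 2 -> match: F0=0 F1=2 F2=0 F3=0; commitIndex=0
Op 3: append 1 -> log_len=3
Op 4: append 3 -> log_len=6
Op 5: F1 acks idx 2 -> match: F0=0 F1=2 F2=0 F3=0; commitIndex=0
Op 6: F0 acks idx 4 -> match: F0=4 F1=2 F2=0 F3=0; commitIndex=2
Op 7: F2 acks idx 5 -> match: F0=4 F1=2 F2=5 F3=0; commitIndex=4
Op 8: append 1 -> log_len=7
Op 9: F2 acks idx 6 -> match: F0=4 F1=2 F2=6 F3=0; commitIndex=4
Op 10: append 3 -> log_len=10

Answer: 10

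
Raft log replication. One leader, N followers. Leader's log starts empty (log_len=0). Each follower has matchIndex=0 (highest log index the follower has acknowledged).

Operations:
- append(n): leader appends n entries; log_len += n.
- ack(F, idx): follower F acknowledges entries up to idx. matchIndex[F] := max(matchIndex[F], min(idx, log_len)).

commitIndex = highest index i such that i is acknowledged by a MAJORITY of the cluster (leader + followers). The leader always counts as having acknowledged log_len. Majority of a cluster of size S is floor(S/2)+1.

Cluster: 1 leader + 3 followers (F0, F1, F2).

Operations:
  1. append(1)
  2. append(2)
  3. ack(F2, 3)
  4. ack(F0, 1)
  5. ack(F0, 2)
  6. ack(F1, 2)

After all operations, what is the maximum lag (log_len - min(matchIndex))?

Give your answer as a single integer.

Op 1: append 1 -> log_len=1
Op 2: append 2 -> log_len=3
Op 3: F2 acks idx 3 -> match: F0=0 F1=0 F2=3; commitIndex=0
Op 4: F0 acks idx 1 -> match: F0=1 F1=0 F2=3; commitIndex=1
Op 5: F0 acks idx 2 -> match: F0=2 F1=0 F2=3; commitIndex=2
Op 6: F1 acks idx 2 -> match: F0=2 F1=2 F2=3; commitIndex=2

Answer: 1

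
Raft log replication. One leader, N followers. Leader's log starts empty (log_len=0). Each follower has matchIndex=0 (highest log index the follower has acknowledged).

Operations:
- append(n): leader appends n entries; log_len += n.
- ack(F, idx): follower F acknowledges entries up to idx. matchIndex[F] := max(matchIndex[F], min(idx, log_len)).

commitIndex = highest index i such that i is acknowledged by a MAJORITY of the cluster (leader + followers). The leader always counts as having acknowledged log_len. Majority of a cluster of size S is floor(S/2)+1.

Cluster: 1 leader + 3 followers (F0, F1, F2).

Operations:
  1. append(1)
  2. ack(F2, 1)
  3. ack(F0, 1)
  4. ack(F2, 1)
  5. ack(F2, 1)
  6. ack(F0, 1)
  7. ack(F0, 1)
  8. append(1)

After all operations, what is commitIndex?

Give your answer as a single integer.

Op 1: append 1 -> log_len=1
Op 2: F2 acks idx 1 -> match: F0=0 F1=0 F2=1; commitIndex=0
Op 3: F0 acks idx 1 -> match: F0=1 F1=0 F2=1; commitIndex=1
Op 4: F2 acks idx 1 -> match: F0=1 F1=0 F2=1; commitIndex=1
Op 5: F2 acks idx 1 -> match: F0=1 F1=0 F2=1; commitIndex=1
Op 6: F0 acks idx 1 -> match: F0=1 F1=0 F2=1; commitIndex=1
Op 7: F0 acks idx 1 -> match: F0=1 F1=0 F2=1; commitIndex=1
Op 8: append 1 -> log_len=2

Answer: 1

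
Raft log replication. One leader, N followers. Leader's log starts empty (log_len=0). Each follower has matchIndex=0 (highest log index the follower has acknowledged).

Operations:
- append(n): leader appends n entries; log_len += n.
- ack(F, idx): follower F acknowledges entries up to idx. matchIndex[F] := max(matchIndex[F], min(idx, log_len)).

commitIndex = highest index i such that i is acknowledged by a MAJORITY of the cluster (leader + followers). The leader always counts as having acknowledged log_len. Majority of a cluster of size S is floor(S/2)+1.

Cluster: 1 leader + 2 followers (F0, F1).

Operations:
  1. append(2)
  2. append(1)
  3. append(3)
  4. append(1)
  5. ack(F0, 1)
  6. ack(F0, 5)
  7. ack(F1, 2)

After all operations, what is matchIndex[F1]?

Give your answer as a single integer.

Answer: 2

Derivation:
Op 1: append 2 -> log_len=2
Op 2: append 1 -> log_len=3
Op 3: append 3 -> log_len=6
Op 4: append 1 -> log_len=7
Op 5: F0 acks idx 1 -> match: F0=1 F1=0; commitIndex=1
Op 6: F0 acks idx 5 -> match: F0=5 F1=0; commitIndex=5
Op 7: F1 acks idx 2 -> match: F0=5 F1=2; commitIndex=5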